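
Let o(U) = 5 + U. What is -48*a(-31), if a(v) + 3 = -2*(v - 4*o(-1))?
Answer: -4368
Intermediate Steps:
a(v) = 29 - 2*v (a(v) = -3 - 2*(v - 4*(5 - 1)) = -3 - 2*(v - 4*4) = -3 - 2*(v - 16) = -3 - 2*(-16 + v) = -3 + (32 - 2*v) = 29 - 2*v)
-48*a(-31) = -48*(29 - 2*(-31)) = -48*(29 + 62) = -48*91 = -4368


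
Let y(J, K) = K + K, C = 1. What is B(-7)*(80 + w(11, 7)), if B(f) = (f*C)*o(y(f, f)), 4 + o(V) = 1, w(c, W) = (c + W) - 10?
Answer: 1848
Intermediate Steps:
y(J, K) = 2*K
w(c, W) = -10 + W + c (w(c, W) = (W + c) - 10 = -10 + W + c)
o(V) = -3 (o(V) = -4 + 1 = -3)
B(f) = -3*f (B(f) = (f*1)*(-3) = f*(-3) = -3*f)
B(-7)*(80 + w(11, 7)) = (-3*(-7))*(80 + (-10 + 7 + 11)) = 21*(80 + 8) = 21*88 = 1848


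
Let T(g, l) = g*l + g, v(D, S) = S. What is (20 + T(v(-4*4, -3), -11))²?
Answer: 2500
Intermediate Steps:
T(g, l) = g + g*l
(20 + T(v(-4*4, -3), -11))² = (20 - 3*(1 - 11))² = (20 - 3*(-10))² = (20 + 30)² = 50² = 2500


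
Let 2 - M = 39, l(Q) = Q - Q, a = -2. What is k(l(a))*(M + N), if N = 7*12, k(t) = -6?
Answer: -282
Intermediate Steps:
l(Q) = 0
M = -37 (M = 2 - 1*39 = 2 - 39 = -37)
N = 84
k(l(a))*(M + N) = -6*(-37 + 84) = -6*47 = -282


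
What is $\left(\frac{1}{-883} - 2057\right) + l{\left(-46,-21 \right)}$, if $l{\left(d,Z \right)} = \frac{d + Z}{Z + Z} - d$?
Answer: $- \frac{74520827}{37086} \approx -2009.4$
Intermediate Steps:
$l{\left(d,Z \right)} = - d + \frac{Z + d}{2 Z}$ ($l{\left(d,Z \right)} = \frac{Z + d}{2 Z} - d = - d + \frac{Z + d}{2 Z}$)
$\left(\frac{1}{-883} - 2057\right) + l{\left(-46,-21 \right)} = \left(\frac{1}{-883} - 2057\right) + \left(\frac{1}{2} - -46 + \frac{1}{2} \left(-46\right) \frac{1}{-21}\right) = \left(- \frac{1}{883} - 2057\right) + \left(\frac{1}{2} + 46 + \frac{1}{2} \left(-46\right) \left(- \frac{1}{21}\right)\right) = - \frac{1816332}{883} + \left(\frac{1}{2} + 46 + \frac{23}{21}\right) = - \frac{1816332}{883} + \frac{1999}{42} = - \frac{74520827}{37086}$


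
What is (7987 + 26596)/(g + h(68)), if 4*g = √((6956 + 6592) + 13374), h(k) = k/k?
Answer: -276664/13453 + 69166*√26922/13453 ≈ 823.02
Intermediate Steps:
h(k) = 1
g = √26922/4 (g = √((6956 + 6592) + 13374)/4 = √(13548 + 13374)/4 = √26922/4 ≈ 41.020)
(7987 + 26596)/(g + h(68)) = (7987 + 26596)/(√26922/4 + 1) = 34583/(1 + √26922/4)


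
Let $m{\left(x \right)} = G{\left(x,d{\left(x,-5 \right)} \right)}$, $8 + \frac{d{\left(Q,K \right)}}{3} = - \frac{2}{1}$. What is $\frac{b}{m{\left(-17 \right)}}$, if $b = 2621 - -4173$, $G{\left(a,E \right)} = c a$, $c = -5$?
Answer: $\frac{6794}{85} \approx 79.929$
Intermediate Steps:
$d{\left(Q,K \right)} = -30$ ($d{\left(Q,K \right)} = -24 + 3 \left(- \frac{2}{1}\right) = -24 + 3 \left(\left(-2\right) 1\right) = -24 + 3 \left(-2\right) = -24 - 6 = -30$)
$G{\left(a,E \right)} = - 5 a$
$m{\left(x \right)} = - 5 x$
$b = 6794$ ($b = 2621 + 4173 = 6794$)
$\frac{b}{m{\left(-17 \right)}} = \frac{6794}{\left(-5\right) \left(-17\right)} = \frac{6794}{85}$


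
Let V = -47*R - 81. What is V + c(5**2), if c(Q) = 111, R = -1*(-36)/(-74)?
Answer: 1956/37 ≈ 52.865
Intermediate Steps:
R = -18/37 (R = 36*(-1/74) = -18/37 ≈ -0.48649)
V = -2151/37 (V = -47*(-18/37) - 81 = 846/37 - 81 = -2151/37 ≈ -58.135)
V + c(5**2) = -2151/37 + 111 = 1956/37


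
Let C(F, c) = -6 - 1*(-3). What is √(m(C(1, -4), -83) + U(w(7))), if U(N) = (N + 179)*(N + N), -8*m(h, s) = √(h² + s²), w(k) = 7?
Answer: √(41664 - 2*√6898)/4 ≈ 50.928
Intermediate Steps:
C(F, c) = -3 (C(F, c) = -6 + 3 = -3)
m(h, s) = -√(h² + s²)/8
U(N) = 2*N*(179 + N) (U(N) = (179 + N)*(2*N) = 2*N*(179 + N))
√(m(C(1, -4), -83) + U(w(7))) = √(-√((-3)² + (-83)²)/8 + 2*7*(179 + 7)) = √(-√(9 + 6889)/8 + 2*7*186) = √(-√6898/8 + 2604) = √(2604 - √6898/8)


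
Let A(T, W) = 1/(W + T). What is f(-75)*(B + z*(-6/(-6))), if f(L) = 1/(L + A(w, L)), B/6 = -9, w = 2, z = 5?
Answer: 3577/5476 ≈ 0.65321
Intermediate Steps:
A(T, W) = 1/(T + W)
B = -54 (B = 6*(-9) = -54)
f(L) = 1/(L + 1/(2 + L))
f(-75)*(B + z*(-6/(-6))) = ((2 - 75)/(1 - 75*(2 - 75)))*(-54 + 5*(-6/(-6))) = (-73/(1 - 75*(-73)))*(-54 + 5*(-6*(-⅙))) = (-73/(1 + 5475))*(-54 + 5*1) = (-73/5476)*(-54 + 5) = ((1/5476)*(-73))*(-49) = -73/5476*(-49) = 3577/5476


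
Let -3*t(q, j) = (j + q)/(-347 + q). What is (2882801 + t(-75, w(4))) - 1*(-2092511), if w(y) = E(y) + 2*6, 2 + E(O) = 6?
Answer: 6298744933/1266 ≈ 4.9753e+6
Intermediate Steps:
E(O) = 4 (E(O) = -2 + 6 = 4)
w(y) = 16 (w(y) = 4 + 2*6 = 4 + 12 = 16)
t(q, j) = -(j + q)/(3*(-347 + q))
(2882801 + t(-75, w(4))) - 1*(-2092511) = (2882801 + (-1*16 - 1*(-75))/(3*(-347 - 75))) - 1*(-2092511) = (2882801 + (⅓)*(-16 + 75)/(-422)) + 2092511 = (2882801 + (⅓)*(-1/422)*59) + 2092511 = (2882801 - 59/1266) + 2092511 = 3649626007/1266 + 2092511 = 6298744933/1266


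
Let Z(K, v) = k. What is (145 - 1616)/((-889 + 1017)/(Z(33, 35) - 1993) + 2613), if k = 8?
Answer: -2919935/5186677 ≈ -0.56297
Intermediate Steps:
Z(K, v) = 8
(145 - 1616)/((-889 + 1017)/(Z(33, 35) - 1993) + 2613) = (145 - 1616)/((-889 + 1017)/(8 - 1993) + 2613) = -1471/(128/(-1985) + 2613) = -1471/(128*(-1/1985) + 2613) = -1471/(-128/1985 + 2613) = -1471/5186677/1985 = -1471*1985/5186677 = -2919935/5186677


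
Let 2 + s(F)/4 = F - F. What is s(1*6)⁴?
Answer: 4096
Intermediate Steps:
s(F) = -8 (s(F) = -8 + 4*(F - F) = -8 + 4*0 = -8 + 0 = -8)
s(1*6)⁴ = (-8)⁴ = 4096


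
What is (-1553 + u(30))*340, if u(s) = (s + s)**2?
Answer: 695980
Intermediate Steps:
u(s) = 4*s**2 (u(s) = (2*s)**2 = 4*s**2)
(-1553 + u(30))*340 = (-1553 + 4*30**2)*340 = (-1553 + 4*900)*340 = (-1553 + 3600)*340 = 2047*340 = 695980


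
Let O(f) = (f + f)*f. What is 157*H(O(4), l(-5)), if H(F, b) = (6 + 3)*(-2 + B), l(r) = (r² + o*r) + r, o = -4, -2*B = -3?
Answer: -1413/2 ≈ -706.50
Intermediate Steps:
B = 3/2 (B = -½*(-3) = 3/2 ≈ 1.5000)
O(f) = 2*f² (O(f) = (2*f)*f = 2*f²)
l(r) = r² - 3*r (l(r) = (r² - 4*r) + r = r² - 3*r)
H(F, b) = -9/2 (H(F, b) = (6 + 3)*(-2 + 3/2) = 9*(-½) = -9/2)
157*H(O(4), l(-5)) = 157*(-9/2) = -1413/2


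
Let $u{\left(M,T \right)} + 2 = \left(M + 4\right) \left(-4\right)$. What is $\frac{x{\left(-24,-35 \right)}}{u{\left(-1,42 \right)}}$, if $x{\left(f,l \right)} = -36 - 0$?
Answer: $\frac{18}{7} \approx 2.5714$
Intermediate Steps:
$x{\left(f,l \right)} = -36$ ($x{\left(f,l \right)} = -36 + 0 = -36$)
$u{\left(M,T \right)} = -18 - 4 M$ ($u{\left(M,T \right)} = -2 + \left(M + 4\right) \left(-4\right) = -2 + \left(4 + M\right) \left(-4\right) = -2 - \left(16 + 4 M\right) = -18 - 4 M$)
$\frac{x{\left(-24,-35 \right)}}{u{\left(-1,42 \right)}} = - \frac{36}{-18 - -4} = - \frac{36}{-18 + 4} = - \frac{36}{-14} = \left(-36\right) \left(- \frac{1}{14}\right) = \frac{18}{7}$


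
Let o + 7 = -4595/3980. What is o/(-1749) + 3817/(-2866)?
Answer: -2647719731/1995028332 ≈ -1.3272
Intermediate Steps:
o = -6491/796 (o = -7 - 4595/3980 = -7 - 4595*1/3980 = -7 - 919/796 = -6491/796 ≈ -8.1545)
o/(-1749) + 3817/(-2866) = -6491/796/(-1749) + 3817/(-2866) = -6491/796*(-1/1749) + 3817*(-1/2866) = 6491/1392204 - 3817/2866 = -2647719731/1995028332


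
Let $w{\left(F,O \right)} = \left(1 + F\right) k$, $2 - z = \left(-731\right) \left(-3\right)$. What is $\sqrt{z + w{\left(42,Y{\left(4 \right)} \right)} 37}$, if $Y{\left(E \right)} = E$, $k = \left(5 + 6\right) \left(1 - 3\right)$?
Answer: $i \sqrt{37193} \approx 192.85 i$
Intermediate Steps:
$k = -22$ ($k = 11 \left(-2\right) = -22$)
$z = -2191$ ($z = 2 - \left(-731\right) \left(-3\right) = 2 - 2193 = -2191$)
$w{\left(F,O \right)} = -22 - 22 F$ ($w{\left(F,O \right)} = \left(1 + F\right) \left(-22\right) = -22 - 22 F$)
$\sqrt{z + w{\left(42,Y{\left(4 \right)} \right)} 37} = \sqrt{-2191 + \left(-22 - 924\right) 37} = \sqrt{-2191 - 35002} = \sqrt{-37193} = i \sqrt{37193}$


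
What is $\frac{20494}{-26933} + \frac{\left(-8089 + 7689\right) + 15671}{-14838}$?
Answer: $- \frac{715383815}{399631854} \approx -1.7901$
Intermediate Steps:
$\frac{20494}{-26933} + \frac{\left(-8089 + 7689\right) + 15671}{-14838} = 20494 \left(- \frac{1}{26933}\right) + \left(-400 + 15671\right) \left(- \frac{1}{14838}\right) = - \frac{20494}{26933} + 15271 \left(- \frac{1}{14838}\right) = - \frac{20494}{26933} - \frac{15271}{14838} = - \frac{715383815}{399631854}$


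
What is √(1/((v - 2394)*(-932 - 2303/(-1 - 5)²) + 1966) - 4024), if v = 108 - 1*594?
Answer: I*√33153739916328578/2870366 ≈ 63.435*I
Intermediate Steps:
v = -486 (v = 108 - 594 = -486)
√(1/((v - 2394)*(-932 - 2303/(-1 - 5)²) + 1966) - 4024) = √(1/((-486 - 2394)*(-932 - 2303/(-1 - 5)²) + 1966) - 4024) = √(1/(-2880*(-932 - 2303/((-6)²)) + 1966) - 4024) = √(1/(-2880*(-932 - 2303/36) + 1966) - 4024) = √(1/(-2880*(-35855/36) + 1966) - 4024) = √(1/(2868400 + 1966) - 4024) = √(1/2870366 - 4024) = √(-11550352783/2870366) = I*√33153739916328578/2870366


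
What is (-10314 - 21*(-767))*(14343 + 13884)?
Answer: 163519011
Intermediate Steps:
(-10314 - 21*(-767))*(14343 + 13884) = (-10314 + 16107)*28227 = 5793*28227 = 163519011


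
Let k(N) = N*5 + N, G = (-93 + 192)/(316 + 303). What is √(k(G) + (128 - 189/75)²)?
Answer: √3770828694559/15475 ≈ 125.48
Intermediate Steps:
G = 99/619 ≈ 0.15994
k(N) = 6*N (k(N) = 5*N + N = 6*N)
√(k(G) + (128 - 189/75)²) = √(6*(99/619) + (128 - 189/75)²) = √(594/619 + (128 - 189*1/75)²) = √(594/619 + (128 - 63/25)²) = √(594/619 + (3137/25)²) = √(594/619 + 9840769/625) = √(6091807261/386875) = √3770828694559/15475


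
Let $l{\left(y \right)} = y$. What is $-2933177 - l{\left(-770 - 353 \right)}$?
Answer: $-2932054$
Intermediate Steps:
$-2933177 - l{\left(-770 - 353 \right)} = -2933177 - \left(-770 - 353\right) = -2933177 - -1123 = -2933177 + 1123 = -2932054$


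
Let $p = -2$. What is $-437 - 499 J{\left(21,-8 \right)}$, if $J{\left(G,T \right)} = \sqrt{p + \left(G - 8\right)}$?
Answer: $-437 - 499 \sqrt{11} \approx -2092.0$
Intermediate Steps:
$J{\left(G,T \right)} = \sqrt{-10 + G}$ ($J{\left(G,T \right)} = \sqrt{-2 + \left(G - 8\right)} = \sqrt{-2 + \left(-8 + G\right)} = \sqrt{-10 + G}$)
$-437 - 499 J{\left(21,-8 \right)} = -437 - 499 \sqrt{-10 + 21} = -437 - 499 \sqrt{11}$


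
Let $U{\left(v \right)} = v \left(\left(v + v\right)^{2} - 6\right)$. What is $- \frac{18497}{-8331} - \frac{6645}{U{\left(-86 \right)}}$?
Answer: $\frac{47106326371}{21191631348} \approx 2.2229$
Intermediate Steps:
$U{\left(v \right)} = v \left(-6 + 4 v^{2}\right)$ ($U{\left(v \right)} = v \left(\left(2 v\right)^{2} - 6\right) = v \left(4 v^{2} - 6\right) = v \left(-6 + 4 v^{2}\right)$)
$- \frac{18497}{-8331} - \frac{6645}{U{\left(-86 \right)}} = - \frac{18497}{-8331} - \frac{6645}{\left(-6\right) \left(-86\right) + 4 \left(-86\right)^{3}} = \left(-18497\right) \left(- \frac{1}{8331}\right) - \frac{6645}{516 + 4 \left(-636056\right)} = \frac{18497}{8331} - \frac{6645}{516 - 2544224} = \frac{18497}{8331} - \frac{6645}{-2543708} = \frac{18497}{8331} - - \frac{6645}{2543708} = \frac{18497}{8331} + \frac{6645}{2543708} = \frac{47106326371}{21191631348}$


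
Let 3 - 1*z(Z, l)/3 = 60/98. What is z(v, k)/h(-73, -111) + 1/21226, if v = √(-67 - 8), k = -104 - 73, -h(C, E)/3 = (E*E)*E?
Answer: 7721929/158048604966 ≈ 4.8858e-5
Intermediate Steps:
h(C, E) = -3*E³ (h(C, E) = -3*E*E*E = -3*E²*E = -3*E³)
k = -177
v = 5*I*√3 (v = √(-75) = 5*I*√3 ≈ 8.6602*I)
z(Z, l) = 351/49 (z(Z, l) = 9 - 180/98 = 9 - 3*30/49 = 9 - 90/49 = 351/49)
z(v, k)/h(-73, -111) + 1/21226 = 351/(49*((-3*(-111)³))) + 1/21226 = 351/(49*((-3*(-1367631)))) + 1/21226 = (351/49)/4102893 + 1/21226 = (351/49)*(1/4102893) + 1/21226 = 13/7445991 + 1/21226 = 7721929/158048604966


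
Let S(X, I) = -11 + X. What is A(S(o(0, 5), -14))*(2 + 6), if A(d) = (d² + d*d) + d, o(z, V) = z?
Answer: 1848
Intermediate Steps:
A(d) = d + 2*d² (A(d) = (d² + d²) + d = 2*d² + d = d + 2*d²)
A(S(o(0, 5), -14))*(2 + 6) = ((-11 + 0)*(1 + 2*(-11 + 0)))*(2 + 6) = -11*(1 + 2*(-11))*8 = -11*(1 - 22)*8 = -11*(-21)*8 = 231*8 = 1848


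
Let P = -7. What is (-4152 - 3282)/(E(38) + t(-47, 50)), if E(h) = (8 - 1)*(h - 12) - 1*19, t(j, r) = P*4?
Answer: -826/15 ≈ -55.067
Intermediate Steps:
t(j, r) = -28 (t(j, r) = -7*4 = -28)
E(h) = -103 + 7*h (E(h) = 7*(-12 + h) - 19 = (-84 + 7*h) - 19 = -103 + 7*h)
(-4152 - 3282)/(E(38) + t(-47, 50)) = (-4152 - 3282)/((-103 + 7*38) - 28) = -7434/((-103 + 266) - 28) = -7434/(163 - 28) = -7434/135 = -7434*1/135 = -826/15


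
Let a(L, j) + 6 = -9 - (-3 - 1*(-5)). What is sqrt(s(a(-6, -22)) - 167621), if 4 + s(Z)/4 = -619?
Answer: I*sqrt(170113) ≈ 412.45*I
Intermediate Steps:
a(L, j) = -17 (a(L, j) = -6 + (-9 - (-3 - 1*(-5))) = -6 + (-9 - (-3 + 5)) = -6 + (-9 - 1*2) = -6 + (-9 - 2) = -6 - 11 = -17)
s(Z) = -2492 (s(Z) = -16 + 4*(-619) = -16 - 2476 = -2492)
sqrt(s(a(-6, -22)) - 167621) = sqrt(-2492 - 167621) = sqrt(-170113) = I*sqrt(170113)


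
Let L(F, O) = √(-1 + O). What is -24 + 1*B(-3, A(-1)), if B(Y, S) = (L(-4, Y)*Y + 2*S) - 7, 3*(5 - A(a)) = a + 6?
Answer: -73/3 - 6*I ≈ -24.333 - 6.0*I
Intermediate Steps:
A(a) = 3 - a/3 (A(a) = 5 - (a + 6)/3 = 5 - (6 + a)/3 = 5 + (-2 - a/3) = 3 - a/3)
B(Y, S) = -7 + 2*S + Y*√(-1 + Y) (B(Y, S) = (√(-1 + Y)*Y + 2*S) - 7 = (Y*√(-1 + Y) + 2*S) - 7 = (2*S + Y*√(-1 + Y)) - 7 = -7 + 2*S + Y*√(-1 + Y))
-24 + 1*B(-3, A(-1)) = -24 + 1*(-7 + 2*(3 - ⅓*(-1)) - 3*√(-1 - 3)) = -24 + 1*(-7 + 2*(3 + ⅓) - 6*I) = -24 + 1*(-7 + 2*(10/3) - 6*I) = -24 + 1*(-7 + 20/3 - 6*I) = -24 + 1*(-⅓ - 6*I) = -24 + (-⅓ - 6*I) = -73/3 - 6*I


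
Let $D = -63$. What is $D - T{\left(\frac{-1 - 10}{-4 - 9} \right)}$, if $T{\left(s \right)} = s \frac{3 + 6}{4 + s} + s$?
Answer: $- \frac{5953}{91} \approx -65.418$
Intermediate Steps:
$T{\left(s \right)} = s + \frac{9 s}{4 + s}$ ($T{\left(s \right)} = s \frac{9}{4 + s} + s = \frac{9 s}{4 + s} + s = s + \frac{9 s}{4 + s}$)
$D - T{\left(\frac{-1 - 10}{-4 - 9} \right)} = -63 - \frac{\frac{-1 - 10}{-4 - 9} \left(13 + \frac{-1 - 10}{-4 - 9}\right)}{4 + \frac{-1 - 10}{-4 - 9}} = -63 - \frac{- \frac{11}{-13} \left(13 - \frac{11}{-13}\right)}{4 - \frac{11}{-13}} = -63 - \frac{\left(-11\right) \left(- \frac{1}{13}\right) \left(13 - - \frac{11}{13}\right)}{4 - - \frac{11}{13}} = -63 - \frac{11 \left(13 + \frac{11}{13}\right)}{13 \left(4 + \frac{11}{13}\right)} = -63 - \frac{11}{13} \frac{1}{\frac{63}{13}} \cdot \frac{180}{13} = -63 - \frac{11}{13} \cdot \frac{13}{63} \cdot \frac{180}{13} = -63 - \frac{220}{91} = - \frac{5953}{91}$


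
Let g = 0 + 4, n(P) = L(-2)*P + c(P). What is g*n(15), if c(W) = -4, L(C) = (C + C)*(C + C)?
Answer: 944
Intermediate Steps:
L(C) = 4*C**2 (L(C) = (2*C)*(2*C) = 4*C**2)
n(P) = -4 + 16*P (n(P) = (4*(-2)**2)*P - 4 = (4*4)*P - 4 = 16*P - 4 = -4 + 16*P)
g = 4
g*n(15) = 4*(-4 + 16*15) = 4*(-4 + 240) = 4*236 = 944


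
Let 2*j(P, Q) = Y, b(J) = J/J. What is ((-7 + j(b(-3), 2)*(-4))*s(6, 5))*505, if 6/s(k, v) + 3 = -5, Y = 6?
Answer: 28785/4 ≈ 7196.3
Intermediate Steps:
b(J) = 1
j(P, Q) = 3 (j(P, Q) = (½)*6 = 3)
s(k, v) = -¾ (s(k, v) = 6/(-3 - 5) = 6/(-8) = 6*(-⅛) = -¾)
((-7 + j(b(-3), 2)*(-4))*s(6, 5))*505 = ((-7 + 3*(-4))*(-¾))*505 = ((-7 - 12)*(-¾))*505 = -19*(-¾)*505 = (57/4)*505 = 28785/4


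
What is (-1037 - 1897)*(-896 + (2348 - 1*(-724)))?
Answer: -6384384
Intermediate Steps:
(-1037 - 1897)*(-896 + (2348 - 1*(-724))) = -2934*(-896 + (2348 + 724)) = -2934*(-896 + 3072) = -2934*2176 = -6384384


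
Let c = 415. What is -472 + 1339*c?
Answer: 555213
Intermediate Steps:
-472 + 1339*c = -472 + 1339*415 = -472 + 555685 = 555213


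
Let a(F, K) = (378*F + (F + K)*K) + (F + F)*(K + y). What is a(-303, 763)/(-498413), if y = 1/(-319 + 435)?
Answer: 13104359/28907954 ≈ 0.45331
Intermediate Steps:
y = 1/116 ≈ 0.0086207
a(F, K) = 378*F + K*(F + K) + 2*F*(1/116 + K) (a(F, K) = (378*F + (F + K)*K) + (F + F)*(K + 1/116) = (378*F + K*(F + K)) + (2*F)*(1/116 + K) = (378*F + K*(F + K)) + 2*F*(1/116 + K) = 378*F + K*(F + K) + 2*F*(1/116 + K))
a(-303, 763)/(-498413) = (763² + (21925/58)*(-303) + 3*(-303)*763)/(-498413) = (582169 - 6643275/58 - 693567)*(-1/498413) = -13104359/58*(-1/498413) = 13104359/28907954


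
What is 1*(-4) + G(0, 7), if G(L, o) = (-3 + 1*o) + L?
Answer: 0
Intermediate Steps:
G(L, o) = -3 + L + o (G(L, o) = (-3 + o) + L = -3 + L + o)
1*(-4) + G(0, 7) = 1*(-4) + (-3 + 0 + 7) = -4 + 4 = 0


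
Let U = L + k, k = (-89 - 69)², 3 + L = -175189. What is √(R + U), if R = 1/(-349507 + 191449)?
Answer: 5*I*√16680203005818/52686 ≈ 387.59*I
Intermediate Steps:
L = -175192 (L = -3 - 175189 = -175192)
k = 24964 (k = (-158)² = 24964)
R = -1/158058 (R = 1/(-158058) = -1/158058 ≈ -6.3268e-6)
U = -150228 (U = -175192 + 24964 = -150228)
√(R + U) = √(-1/158058 - 150228) = √(-23744737225/158058) = 5*I*√16680203005818/52686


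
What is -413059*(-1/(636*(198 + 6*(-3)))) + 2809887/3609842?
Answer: 906376795219/206627356080 ≈ 4.3865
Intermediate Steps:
-413059*(-1/(636*(198 + 6*(-3)))) + 2809887/3609842 = -413059*(-1/(636*(198 - 18))) + 2809887*(1/3609842) = -413059/((-636*180)) + 2809887/3609842 = -413059/(-114480) + 2809887/3609842 = -413059*(-1/114480) + 2809887/3609842 = 413059/114480 + 2809887/3609842 = 906376795219/206627356080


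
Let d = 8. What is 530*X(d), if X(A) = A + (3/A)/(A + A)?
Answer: 272155/64 ≈ 4252.4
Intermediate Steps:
X(A) = A + 3/(2*A²) (X(A) = A + (3/A)/((2*A)) = A + (3/A)*(1/(2*A)) = A + 3/(2*A²))
530*X(d) = 530*(8 + (3/2)/8²) = 530*(8 + (3/2)*(1/64)) = 530*(8 + 3/128) = 530*(1027/128) = 272155/64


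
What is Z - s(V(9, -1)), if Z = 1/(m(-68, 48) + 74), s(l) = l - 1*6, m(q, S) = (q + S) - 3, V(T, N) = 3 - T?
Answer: 613/51 ≈ 12.020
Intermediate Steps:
m(q, S) = -3 + S + q (m(q, S) = (S + q) - 3 = -3 + S + q)
s(l) = -6 + l (s(l) = l - 6 = -6 + l)
Z = 1/51 (Z = 1/((-3 + 48 - 68) + 74) = 1/(-23 + 74) = 1/51 ≈ 0.019608)
Z - s(V(9, -1)) = 1/51 - (-6 + (3 - 1*9)) = 1/51 - (-6 + (3 - 9)) = 1/51 - (-6 - 6) = 1/51 - 1*(-12) = 1/51 + 12 = 613/51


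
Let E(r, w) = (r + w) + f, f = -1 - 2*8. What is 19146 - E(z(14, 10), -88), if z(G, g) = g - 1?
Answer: 19242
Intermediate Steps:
f = -17 (f = -1 - 16 = -17)
z(G, g) = -1 + g
E(r, w) = -17 + r + w (E(r, w) = (r + w) - 17 = -17 + r + w)
19146 - E(z(14, 10), -88) = 19146 - (-17 + (-1 + 10) - 88) = 19146 - (-17 + 9 - 88) = 19146 - 1*(-96) = 19146 + 96 = 19242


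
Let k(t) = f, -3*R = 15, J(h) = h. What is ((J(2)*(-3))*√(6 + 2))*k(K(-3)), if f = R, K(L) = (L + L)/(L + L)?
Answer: 60*√2 ≈ 84.853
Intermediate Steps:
R = -5 (R = -⅓*15 = -5)
K(L) = 1 (K(L) = (2*L)/((2*L)) = (2*L)*(1/(2*L)) = 1)
f = -5
k(t) = -5
((J(2)*(-3))*√(6 + 2))*k(K(-3)) = ((2*(-3))*√(6 + 2))*(-5) = -12*√2*(-5) = 60*√2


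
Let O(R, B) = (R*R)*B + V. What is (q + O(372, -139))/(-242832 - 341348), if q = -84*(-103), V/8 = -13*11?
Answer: 4806967/146045 ≈ 32.914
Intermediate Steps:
V = -1144 (V = 8*(-13*11) = 8*(-143) = -1144)
O(R, B) = -1144 + B*R² (O(R, B) = (R*R)*B - 1144 = R²*B - 1144 = B*R² - 1144 = -1144 + B*R²)
q = 8652
(q + O(372, -139))/(-242832 - 341348) = (8652 + (-1144 - 139*372²))/(-242832 - 341348) = (8652 + (-1144 - 139*138384))/(-584180) = (8652 + (-1144 - 19235376))*(-1/584180) = (8652 - 19236520)*(-1/584180) = -19227868*(-1/584180) = 4806967/146045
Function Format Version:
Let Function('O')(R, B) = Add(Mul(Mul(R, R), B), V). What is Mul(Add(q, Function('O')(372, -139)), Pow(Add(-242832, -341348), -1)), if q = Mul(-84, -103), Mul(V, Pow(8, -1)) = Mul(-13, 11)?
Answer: Rational(4806967, 146045) ≈ 32.914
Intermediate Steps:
V = -1144 (V = Mul(8, Mul(-13, 11)) = Mul(8, -143) = -1144)
Function('O')(R, B) = Add(-1144, Mul(B, Pow(R, 2))) (Function('O')(R, B) = Add(Mul(Mul(R, R), B), -1144) = Add(Mul(Pow(R, 2), B), -1144) = Add(Mul(B, Pow(R, 2)), -1144) = Add(-1144, Mul(B, Pow(R, 2))))
q = 8652
Mul(Add(q, Function('O')(372, -139)), Pow(Add(-242832, -341348), -1)) = Mul(Add(8652, Add(-1144, Mul(-139, Pow(372, 2)))), Pow(Add(-242832, -341348), -1)) = Mul(Add(8652, Add(-1144, Mul(-139, 138384))), Pow(-584180, -1)) = Mul(Add(8652, Add(-1144, -19235376)), Rational(-1, 584180)) = Mul(Add(8652, -19236520), Rational(-1, 584180)) = Mul(-19227868, Rational(-1, 584180)) = Rational(4806967, 146045)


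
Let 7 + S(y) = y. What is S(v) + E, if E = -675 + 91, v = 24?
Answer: -567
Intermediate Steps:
S(y) = -7 + y
E = -584
S(v) + E = (-7 + 24) - 584 = 17 - 584 = -567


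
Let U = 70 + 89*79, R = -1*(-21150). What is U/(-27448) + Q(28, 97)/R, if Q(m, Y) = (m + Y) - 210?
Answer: -324509/1235160 ≈ -0.26273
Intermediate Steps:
Q(m, Y) = -210 + Y + m (Q(m, Y) = (Y + m) - 210 = -210 + Y + m)
R = 21150
U = 7101 (U = 70 + 7031 = 7101)
U/(-27448) + Q(28, 97)/R = 7101/(-27448) + (-210 + 97 + 28)/21150 = 7101*(-1/27448) - 85*1/21150 = -7101/27448 - 17/4230 = -324509/1235160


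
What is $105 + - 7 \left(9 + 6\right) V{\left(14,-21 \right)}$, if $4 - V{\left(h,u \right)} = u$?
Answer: $-2520$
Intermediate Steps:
$V{\left(h,u \right)} = 4 - u$
$105 + - 7 \left(9 + 6\right) V{\left(14,-21 \right)} = 105 + - 7 \left(9 + 6\right) \left(4 - -21\right) = 105 + \left(-7\right) 15 \left(4 + 21\right) = 105 - 2625 = -2520$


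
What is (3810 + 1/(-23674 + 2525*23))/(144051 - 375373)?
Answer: -18723973/1136815446 ≈ -0.016471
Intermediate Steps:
(3810 + 1/(-23674 + 2525*23))/(144051 - 375373) = (3810 + 1/(-23674 + 58075))/(-231322) = (3810 + 1/34401)*(-1/231322) = (131067811/34401)*(-1/231322) = -18723973/1136815446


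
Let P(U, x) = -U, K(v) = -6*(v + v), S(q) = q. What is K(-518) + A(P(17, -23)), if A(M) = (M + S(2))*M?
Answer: 6471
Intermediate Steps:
K(v) = -12*v
A(M) = M*(2 + M) (A(M) = (M + 2)*M = (2 + M)*M = M*(2 + M))
K(-518) + A(P(17, -23)) = -12*(-518) + (-1*17)*(2 - 1*17) = 6216 - 17*(2 - 17) = 6216 - 17*(-15) = 6216 + 255 = 6471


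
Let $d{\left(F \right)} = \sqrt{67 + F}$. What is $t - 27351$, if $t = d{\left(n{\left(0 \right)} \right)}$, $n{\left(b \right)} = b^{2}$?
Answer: $-27351 + \sqrt{67} \approx -27343.0$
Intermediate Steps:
$t = \sqrt{67}$ ($t = \sqrt{67 + 0^{2}} = \sqrt{67 + 0} = \sqrt{67} \approx 8.1853$)
$t - 27351 = \sqrt{67} - 27351 = -27351 + \sqrt{67}$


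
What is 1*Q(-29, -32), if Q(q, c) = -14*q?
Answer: 406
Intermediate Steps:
1*Q(-29, -32) = 1*(-14*(-29)) = 1*406 = 406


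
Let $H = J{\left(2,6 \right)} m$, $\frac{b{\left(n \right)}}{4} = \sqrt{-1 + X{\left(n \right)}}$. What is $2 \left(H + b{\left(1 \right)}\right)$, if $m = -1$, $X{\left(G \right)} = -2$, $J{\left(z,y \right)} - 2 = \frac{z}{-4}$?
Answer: $-3 + 8 i \sqrt{3} \approx -3.0 + 13.856 i$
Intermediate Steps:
$J{\left(z,y \right)} = 2 - \frac{z}{4}$ ($J{\left(z,y \right)} = 2 + \frac{z}{-4} = 2 + z \left(- \frac{1}{4}\right) = 2 - \frac{z}{4}$)
$b{\left(n \right)} = 4 i \sqrt{3}$ ($b{\left(n \right)} = 4 \sqrt{-1 - 2} = 4 \sqrt{-3} = 4 i \sqrt{3}$)
$H = - \frac{3}{2}$ ($H = \left(2 - \frac{1}{2}\right) \left(-1\right) = \frac{3}{2} \left(-1\right) = - \frac{3}{2} \approx -1.5$)
$2 \left(H + b{\left(1 \right)}\right) = 2 \left(- \frac{3}{2} + 4 i \sqrt{3}\right) = -3 + 8 i \sqrt{3}$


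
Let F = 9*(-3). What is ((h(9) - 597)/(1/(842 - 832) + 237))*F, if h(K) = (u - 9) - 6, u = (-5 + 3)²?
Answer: 164160/2371 ≈ 69.237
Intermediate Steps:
u = 4 (u = (-2)² = 4)
h(K) = -11 (h(K) = (4 - 9) - 6 = -5 - 6 = -11)
F = -27
((h(9) - 597)/(1/(842 - 832) + 237))*F = ((-11 - 597)/(1/(842 - 832) + 237))*(-27) = -608/(1/10 + 237)*(-27) = -608/(⅒ + 237)*(-27) = -608/2371/10*(-27) = -608*10/2371*(-27) = -6080/2371*(-27) = 164160/2371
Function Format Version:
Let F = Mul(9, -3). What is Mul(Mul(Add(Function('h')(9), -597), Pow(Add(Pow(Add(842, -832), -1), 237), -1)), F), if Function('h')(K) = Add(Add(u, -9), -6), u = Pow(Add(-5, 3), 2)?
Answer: Rational(164160, 2371) ≈ 69.237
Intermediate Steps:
u = 4 (u = Pow(-2, 2) = 4)
Function('h')(K) = -11 (Function('h')(K) = Add(Add(4, -9), -6) = Add(-5, -6) = -11)
F = -27
Mul(Mul(Add(Function('h')(9), -597), Pow(Add(Pow(Add(842, -832), -1), 237), -1)), F) = Mul(Mul(Add(-11, -597), Pow(Add(Pow(Add(842, -832), -1), 237), -1)), -27) = Mul(Mul(-608, Pow(Add(Pow(10, -1), 237), -1)), -27) = Mul(Mul(-608, Pow(Add(Rational(1, 10), 237), -1)), -27) = Mul(Mul(-608, Pow(Rational(2371, 10), -1)), -27) = Mul(Mul(-608, Rational(10, 2371)), -27) = Mul(Rational(-6080, 2371), -27) = Rational(164160, 2371)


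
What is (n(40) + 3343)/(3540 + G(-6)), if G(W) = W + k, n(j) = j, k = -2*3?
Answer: 3383/3528 ≈ 0.95890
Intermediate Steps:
k = -6
G(W) = -6 + W (G(W) = W - 6 = -6 + W)
(n(40) + 3343)/(3540 + G(-6)) = (40 + 3343)/(3540 + (-6 - 6)) = 3383/(3540 - 12) = 3383/3528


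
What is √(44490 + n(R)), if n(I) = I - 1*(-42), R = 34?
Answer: √44566 ≈ 211.11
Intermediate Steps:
n(I) = 42 + I (n(I) = I + 42 = 42 + I)
√(44490 + n(R)) = √(44490 + (42 + 34)) = √(44490 + 76) = √44566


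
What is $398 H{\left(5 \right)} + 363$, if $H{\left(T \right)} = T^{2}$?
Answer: $10313$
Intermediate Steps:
$398 H{\left(5 \right)} + 363 = 398 \cdot 5^{2} + 363 = 398 \cdot 25 + 363 = 9950 + 363 = 10313$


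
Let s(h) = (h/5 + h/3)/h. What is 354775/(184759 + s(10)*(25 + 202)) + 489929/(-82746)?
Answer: -918328410479/229471289946 ≈ -4.0019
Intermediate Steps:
s(h) = 8/15 (s(h) = (h*(⅕) + h*(⅓))/h = (h/5 + h/3)/h = (8*h/15)/h = 8/15)
354775/(184759 + s(10)*(25 + 202)) + 489929/(-82746) = 354775/(184759 + 8*(25 + 202)/15) + 489929/(-82746) = 354775/(184759 + (8/15)*227) + 489929*(-1/82746) = 354775/(184759 + 1816/15) - 489929/82746 = 354775/(2773201/15) - 489929/82746 = 354775*(15/2773201) - 489929/82746 = 5321625/2773201 - 489929/82746 = -918328410479/229471289946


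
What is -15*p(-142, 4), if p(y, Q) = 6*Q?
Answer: -360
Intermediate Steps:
-15*p(-142, 4) = -90*4 = -15*24 = -360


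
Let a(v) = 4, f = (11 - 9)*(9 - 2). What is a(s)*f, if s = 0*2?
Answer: 56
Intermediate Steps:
f = 14 (f = 2*7 = 14)
s = 0
a(s)*f = 4*14 = 56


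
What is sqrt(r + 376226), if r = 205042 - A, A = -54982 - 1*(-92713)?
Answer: 3*sqrt(60393) ≈ 737.25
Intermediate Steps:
A = 37731 (A = -54982 + 92713 = 37731)
r = 167311 (r = 205042 - 1*37731 = 205042 - 37731 = 167311)
sqrt(r + 376226) = sqrt(167311 + 376226) = sqrt(543537) = 3*sqrt(60393)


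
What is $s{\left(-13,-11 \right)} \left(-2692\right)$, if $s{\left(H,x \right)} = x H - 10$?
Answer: $-358036$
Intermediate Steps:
$s{\left(H,x \right)} = -10 + H x$ ($s{\left(H,x \right)} = H x - 10 = -10 + H x$)
$s{\left(-13,-11 \right)} \left(-2692\right) = \left(-10 - -143\right) \left(-2692\right) = \left(-10 + 143\right) \left(-2692\right) = 133 \left(-2692\right) = -358036$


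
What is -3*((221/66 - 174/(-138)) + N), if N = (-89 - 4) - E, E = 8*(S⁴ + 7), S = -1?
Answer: 231329/506 ≈ 457.17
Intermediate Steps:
E = 64 (E = 8*((-1)⁴ + 7) = 8*(1 + 7) = 8*8 = 64)
N = -157 (N = (-89 - 4) - 1*64 = -93 - 64 = -157)
-3*((221/66 - 174/(-138)) + N) = -3*((221/66 - 174/(-138)) - 157) = -3*((221*(1/66) - 174*(-1/138)) - 157) = -3*((221/66 + 29/23) - 157) = -3*(6997/1518 - 157) = -3*(-231329/1518) = 231329/506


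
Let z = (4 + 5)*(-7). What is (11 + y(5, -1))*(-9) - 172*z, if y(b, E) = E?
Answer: 10746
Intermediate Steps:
z = -63 (z = 9*(-7) = -63)
(11 + y(5, -1))*(-9) - 172*z = (11 - 1)*(-9) - 172*(-63) = 10*(-9) + 10836 = -90 + 10836 = 10746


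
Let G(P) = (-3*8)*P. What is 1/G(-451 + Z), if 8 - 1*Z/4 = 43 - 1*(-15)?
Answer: 1/15624 ≈ 6.4004e-5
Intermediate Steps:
Z = -200 (Z = 32 - 4*(43 - 1*(-15)) = 32 - 4*(43 + 15) = 32 - 4*58 = 32 - 232 = -200)
G(P) = -24*P
1/G(-451 + Z) = 1/(-24*(-451 - 200)) = 1/(-24*(-651)) = 1/15624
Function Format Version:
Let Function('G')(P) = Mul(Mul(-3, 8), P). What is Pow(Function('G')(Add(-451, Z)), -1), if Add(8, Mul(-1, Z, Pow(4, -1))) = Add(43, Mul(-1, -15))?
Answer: Rational(1, 15624) ≈ 6.4004e-5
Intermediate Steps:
Z = -200 (Z = Add(32, Mul(-4, Add(43, Mul(-1, -15)))) = Add(32, Mul(-4, Add(43, 15))) = Add(32, Mul(-4, 58)) = Add(32, -232) = -200)
Function('G')(P) = Mul(-24, P)
Pow(Function('G')(Add(-451, Z)), -1) = Pow(Mul(-24, Add(-451, -200)), -1) = Pow(Mul(-24, -651), -1) = Pow(15624, -1) = Rational(1, 15624)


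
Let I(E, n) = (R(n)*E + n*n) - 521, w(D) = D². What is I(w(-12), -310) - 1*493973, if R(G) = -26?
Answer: -402138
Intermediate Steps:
I(E, n) = -521 + n² - 26*E (I(E, n) = (-26*E + n*n) - 521 = (-26*E + n²) - 521 = (n² - 26*E) - 521 = -521 + n² - 26*E)
I(w(-12), -310) - 1*493973 = (-521 + (-310)² - 26*(-12)²) - 1*493973 = (-521 + 96100 - 26*144) - 493973 = (-521 + 96100 - 3744) - 493973 = 91835 - 493973 = -402138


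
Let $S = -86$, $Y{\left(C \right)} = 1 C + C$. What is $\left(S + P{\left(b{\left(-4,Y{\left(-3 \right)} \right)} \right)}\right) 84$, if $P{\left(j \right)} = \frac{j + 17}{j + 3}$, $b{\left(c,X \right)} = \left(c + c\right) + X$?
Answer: $- \frac{79716}{11} \approx -7246.9$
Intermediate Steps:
$Y{\left(C \right)} = 2 C$ ($Y{\left(C \right)} = C + C = 2 C$)
$b{\left(c,X \right)} = X + 2 c$ ($b{\left(c,X \right)} = 2 c + X = X + 2 c$)
$P{\left(j \right)} = \frac{17 + j}{3 + j}$
$\left(S + P{\left(b{\left(-4,Y{\left(-3 \right)} \right)} \right)}\right) 84 = \left(-86 + \frac{17 + \left(2 \left(-3\right) + 2 \left(-4\right)\right)}{3 + \left(2 \left(-3\right) + 2 \left(-4\right)\right)}\right) 84 = \left(-86 + \frac{17 - 14}{3 - 14}\right) 84 = \left(-86 + \frac{1}{-11} \cdot 3\right) 84 = \left(-86 - \frac{3}{11}\right) 84 = \left(- \frac{949}{11}\right) 84 = - \frac{79716}{11}$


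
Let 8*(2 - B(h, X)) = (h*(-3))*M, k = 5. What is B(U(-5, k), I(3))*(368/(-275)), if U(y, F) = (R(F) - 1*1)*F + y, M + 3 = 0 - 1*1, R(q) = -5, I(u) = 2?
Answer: -20056/275 ≈ -72.931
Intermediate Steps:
M = -4 (M = -3 + (0 - 1*1) = -3 + (0 - 1) = -3 - 1 = -4)
U(y, F) = y - 6*F (U(y, F) = (-5 - 1*1)*F + y = (-5 - 1)*F + y = -6*F + y = y - 6*F)
B(h, X) = 2 - 3*h/2 (B(h, X) = 2 - h*(-3)*(-4)/8 = 2 - (-3*h)*(-4)/8 = 2 - 3*h/2)
B(U(-5, k), I(3))*(368/(-275)) = (2 - 3*(-5 - 6*5)/2)*(368/(-275)) = (2 - 3*(-5 - 30)/2)*(368*(-1/275)) = (2 - 3/2*(-35))*(-368/275) = (2 + 105/2)*(-368/275) = (109/2)*(-368/275) = -20056/275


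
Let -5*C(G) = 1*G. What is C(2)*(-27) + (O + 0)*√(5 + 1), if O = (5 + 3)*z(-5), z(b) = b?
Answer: 54/5 - 40*√6 ≈ -87.180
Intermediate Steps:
O = -40 (O = (5 + 3)*(-5) = 8*(-5) = -40)
C(G) = -G/5
C(2)*(-27) + (O + 0)*√(5 + 1) = -⅕*2*(-27) + (-40 + 0)*√(5 + 1) = -⅖*(-27) - 40*√6 = 54/5 - 40*√6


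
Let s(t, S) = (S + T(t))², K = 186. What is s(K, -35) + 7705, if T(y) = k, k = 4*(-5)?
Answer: 10730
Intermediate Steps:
k = -20
T(y) = -20
s(t, S) = (-20 + S)² (s(t, S) = (S - 20)² = (-20 + S)²)
s(K, -35) + 7705 = (-20 - 35)² + 7705 = (-55)² + 7705 = 3025 + 7705 = 10730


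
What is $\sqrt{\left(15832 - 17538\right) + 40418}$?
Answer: $2 \sqrt{9678} \approx 196.75$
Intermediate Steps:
$\sqrt{\left(15832 - 17538\right) + 40418} = \sqrt{-1706 + 40418} = \sqrt{38712} = 2 \sqrt{9678}$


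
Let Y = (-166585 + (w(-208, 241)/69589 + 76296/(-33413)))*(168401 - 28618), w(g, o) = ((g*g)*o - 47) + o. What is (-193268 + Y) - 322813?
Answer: -54096741726779051282/2325177257 ≈ -2.3266e+10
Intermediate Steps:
w(g, o) = -47 + o + o*g² (w(g, o) = (g²*o - 47) + o = (o*g² - 47) + o = (-47 + o*g²) + o = -47 + o + o*g²)
Y = -54095541746975081465/2325177257 (Y = (-166585 + ((-47 + 241 + 241*(-208)²)/69589 + 76296/(-33413)))*(168401 - 28618) = (-166585 + ((-47 + 241 + 241*43264)*(1/69589) + 76296*(-1/33413)))*139783 = (-166585 + ((-47 + 241 + 10426624)*(1/69589) - 76296/33413))*139783 = (-166585 + (10426818*(1/69589) - 76296/33413))*139783 = (-166585 + (10426818/69589 - 76296/33413))*139783 = (-166585 + 343081907490/2325177257)*139783 = -386996571449855/2325177257*139783 = -54095541746975081465/2325177257 ≈ -2.3265e+10)
(-193268 + Y) - 322813 = (-193268 - 54095541746975081465/2325177257) - 322813 = -54095991129333187341/2325177257 - 322813 = -54096741726779051282/2325177257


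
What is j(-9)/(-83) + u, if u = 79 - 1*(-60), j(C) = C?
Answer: 11546/83 ≈ 139.11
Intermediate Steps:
u = 139 (u = 79 + 60 = 139)
j(-9)/(-83) + u = -9/(-83) + 139 = -1/83*(-9) + 139 = 9/83 + 139 = 11546/83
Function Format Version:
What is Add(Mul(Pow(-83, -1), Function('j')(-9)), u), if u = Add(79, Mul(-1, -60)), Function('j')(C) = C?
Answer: Rational(11546, 83) ≈ 139.11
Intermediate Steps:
u = 139 (u = Add(79, 60) = 139)
Add(Mul(Pow(-83, -1), Function('j')(-9)), u) = Add(Mul(Pow(-83, -1), -9), 139) = Add(Mul(Rational(-1, 83), -9), 139) = Add(Rational(9, 83), 139) = Rational(11546, 83)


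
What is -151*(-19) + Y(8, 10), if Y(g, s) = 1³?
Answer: 2870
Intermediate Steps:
Y(g, s) = 1
-151*(-19) + Y(8, 10) = -151*(-19) + 1 = 2869 + 1 = 2870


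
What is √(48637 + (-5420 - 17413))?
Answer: 2*√6451 ≈ 160.64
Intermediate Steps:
√(48637 + (-5420 - 17413)) = √(48637 - 22833) = √25804 = 2*√6451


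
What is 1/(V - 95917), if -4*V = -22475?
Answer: -4/361193 ≈ -1.1074e-5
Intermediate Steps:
V = 22475/4 (V = -1/4*(-22475) = 22475/4 ≈ 5618.8)
1/(V - 95917) = 1/(22475/4 - 95917) = 1/(-361193/4) = -4/361193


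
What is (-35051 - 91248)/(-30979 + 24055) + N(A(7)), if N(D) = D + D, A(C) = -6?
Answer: 43211/6924 ≈ 6.2408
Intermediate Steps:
N(D) = 2*D
(-35051 - 91248)/(-30979 + 24055) + N(A(7)) = (-35051 - 91248)/(-30979 + 24055) + 2*(-6) = -126299/(-6924) - 12 = -126299*(-1/6924) - 12 = 126299/6924 - 12 = 43211/6924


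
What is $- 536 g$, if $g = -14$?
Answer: $7504$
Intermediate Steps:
$- 536 g = \left(-536\right) \left(-14\right) = 7504$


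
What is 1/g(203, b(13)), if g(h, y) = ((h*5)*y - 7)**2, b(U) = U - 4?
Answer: 1/83320384 ≈ 1.2002e-8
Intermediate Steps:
b(U) = -4 + U
g(h, y) = (-7 + 5*h*y)**2 (g(h, y) = ((5*h)*y - 7)**2 = (5*h*y - 7)**2 = (-7 + 5*h*y)**2)
1/g(203, b(13)) = 1/((-7 + 5*203*(-4 + 13))**2) = 1/((-7 + 5*203*9)**2) = 1/((-7 + 9135)**2) = 1/(9128**2) = 1/83320384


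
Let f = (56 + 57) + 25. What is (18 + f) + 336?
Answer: 492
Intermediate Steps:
f = 138 (f = 113 + 25 = 138)
(18 + f) + 336 = (18 + 138) + 336 = 156 + 336 = 492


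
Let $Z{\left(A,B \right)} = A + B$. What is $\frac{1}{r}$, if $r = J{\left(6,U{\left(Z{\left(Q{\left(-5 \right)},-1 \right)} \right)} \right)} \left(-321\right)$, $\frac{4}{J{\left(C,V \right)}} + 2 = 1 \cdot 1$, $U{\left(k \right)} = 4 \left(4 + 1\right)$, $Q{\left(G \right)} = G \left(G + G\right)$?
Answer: $\frac{1}{1284} \approx 0.00077882$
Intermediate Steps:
$Q{\left(G \right)} = 2 G^{2}$ ($Q{\left(G \right)} = G 2 G = 2 G^{2}$)
$U{\left(k \right)} = 20$ ($U{\left(k \right)} = 4 \cdot 5 = 20$)
$J{\left(C,V \right)} = -4$ ($J{\left(C,V \right)} = \frac{4}{-2 + 1 \cdot 1} = \frac{4}{-2 + 1} = \frac{4}{-1} = 4 \left(-1\right) = -4$)
$r = 1284$ ($r = \left(-4\right) \left(-321\right) = 1284$)
$\frac{1}{r} = \frac{1}{1284}$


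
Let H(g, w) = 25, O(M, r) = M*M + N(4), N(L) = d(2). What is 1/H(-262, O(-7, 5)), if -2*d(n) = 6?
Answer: 1/25 ≈ 0.040000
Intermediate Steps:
d(n) = -3 (d(n) = -1/2*6 = -3)
N(L) = -3
O(M, r) = -3 + M**2 (O(M, r) = M*M - 3 = M**2 - 3 = -3 + M**2)
1/H(-262, O(-7, 5)) = 1/25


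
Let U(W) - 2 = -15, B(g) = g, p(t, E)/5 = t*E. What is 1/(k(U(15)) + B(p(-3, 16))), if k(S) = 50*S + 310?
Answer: -1/580 ≈ -0.0017241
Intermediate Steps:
p(t, E) = 5*E*t (p(t, E) = 5*(t*E) = 5*(E*t) = 5*E*t)
U(W) = -13 (U(W) = 2 - 15 = -13)
k(S) = 310 + 50*S
1/(k(U(15)) + B(p(-3, 16))) = 1/((310 + 50*(-13)) + 5*16*(-3)) = 1/((310 - 650) - 240) = 1/(-340 - 240) = 1/(-580) = -1/580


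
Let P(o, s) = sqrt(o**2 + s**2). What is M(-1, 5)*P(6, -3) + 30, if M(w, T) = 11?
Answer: 30 + 33*sqrt(5) ≈ 103.79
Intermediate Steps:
M(-1, 5)*P(6, -3) + 30 = 11*sqrt(6**2 + (-3)**2) + 30 = 11*sqrt(36 + 9) + 30 = 11*sqrt(45) + 30 = 11*(3*sqrt(5)) + 30 = 33*sqrt(5) + 30 = 30 + 33*sqrt(5)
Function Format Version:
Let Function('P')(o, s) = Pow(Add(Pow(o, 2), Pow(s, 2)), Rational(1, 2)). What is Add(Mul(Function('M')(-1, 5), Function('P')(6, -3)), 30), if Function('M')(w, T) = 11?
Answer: Add(30, Mul(33, Pow(5, Rational(1, 2)))) ≈ 103.79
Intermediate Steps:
Add(Mul(Function('M')(-1, 5), Function('P')(6, -3)), 30) = Add(Mul(11, Pow(Add(Pow(6, 2), Pow(-3, 2)), Rational(1, 2))), 30) = Add(Mul(11, Pow(Add(36, 9), Rational(1, 2))), 30) = Add(Mul(11, Pow(45, Rational(1, 2))), 30) = Add(Mul(11, Mul(3, Pow(5, Rational(1, 2)))), 30) = Add(Mul(33, Pow(5, Rational(1, 2))), 30) = Add(30, Mul(33, Pow(5, Rational(1, 2))))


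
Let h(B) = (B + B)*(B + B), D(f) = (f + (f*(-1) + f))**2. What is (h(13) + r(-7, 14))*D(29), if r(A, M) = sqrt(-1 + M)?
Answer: 568516 + 841*sqrt(13) ≈ 5.7155e+5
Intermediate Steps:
D(f) = f**2 (D(f) = (f + (-f + f))**2 = (f + 0)**2 = f**2)
h(B) = 4*B**2 (h(B) = (2*B)*(2*B) = 4*B**2)
(h(13) + r(-7, 14))*D(29) = (4*13**2 + sqrt(-1 + 14))*29**2 = (4*169 + sqrt(13))*841 = (676 + sqrt(13))*841 = 568516 + 841*sqrt(13)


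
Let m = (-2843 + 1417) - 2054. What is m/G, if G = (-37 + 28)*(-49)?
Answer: -1160/147 ≈ -7.8912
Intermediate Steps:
G = 441 (G = -9*(-49) = 441)
m = -3480 (m = -1426 - 2054 = -3480)
m/G = -3480/441 = -3480*1/441 = -1160/147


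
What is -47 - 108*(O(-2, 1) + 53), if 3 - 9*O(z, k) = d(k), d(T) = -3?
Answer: -5843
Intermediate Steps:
O(z, k) = ⅔ (O(z, k) = ⅓ - ⅑*(-3) = ⅓ + ⅓ = ⅔)
-47 - 108*(O(-2, 1) + 53) = -47 - 108*(⅔ + 53) = -47 - 108*161/3 = -47 - 5796 = -5843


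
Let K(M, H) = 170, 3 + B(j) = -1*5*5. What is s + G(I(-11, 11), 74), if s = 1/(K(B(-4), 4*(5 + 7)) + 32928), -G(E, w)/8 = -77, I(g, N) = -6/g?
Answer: 20388369/33098 ≈ 616.00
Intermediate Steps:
G(E, w) = 616 (G(E, w) = -8*(-77) = 616)
B(j) = -28 (B(j) = -3 - 1*5*5 = -3 - 5*5 = -3 - 25 = -28)
s = 1/33098 (s = 1/(170 + 32928) = 1/33098 ≈ 3.0213e-5)
s + G(I(-11, 11), 74) = 1/33098 + 616 = 20388369/33098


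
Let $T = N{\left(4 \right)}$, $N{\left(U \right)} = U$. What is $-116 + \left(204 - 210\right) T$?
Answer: $-140$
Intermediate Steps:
$T = 4$
$-116 + \left(204 - 210\right) T = -116 + \left(204 - 210\right) 4 = -116 - 24 = -140$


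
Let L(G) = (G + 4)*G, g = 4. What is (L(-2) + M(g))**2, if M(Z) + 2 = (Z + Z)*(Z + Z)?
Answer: 3364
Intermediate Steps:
L(G) = G*(4 + G) (L(G) = (4 + G)*G = G*(4 + G))
M(Z) = -2 + 4*Z**2 (M(Z) = -2 + (Z + Z)*(Z + Z) = -2 + (2*Z)*(2*Z) = -2 + 4*Z**2)
(L(-2) + M(g))**2 = (-2*(4 - 2) + (-2 + 4*4**2))**2 = (-2*2 + (-2 + 4*16))**2 = (-4 + (-2 + 64))**2 = (-4 + 62)**2 = 58**2 = 3364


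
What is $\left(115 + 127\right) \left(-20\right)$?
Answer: $-4840$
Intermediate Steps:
$\left(115 + 127\right) \left(-20\right) = 242 \left(-20\right) = -4840$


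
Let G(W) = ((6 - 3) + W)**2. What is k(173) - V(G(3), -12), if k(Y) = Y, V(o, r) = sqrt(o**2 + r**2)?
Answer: 173 - 12*sqrt(10) ≈ 135.05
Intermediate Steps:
G(W) = (3 + W)**2
k(173) - V(G(3), -12) = 173 - sqrt(((3 + 3)**2)**2 + (-12)**2) = 173 - sqrt((6**2)**2 + 144) = 173 - sqrt(36**2 + 144) = 173 - sqrt(1296 + 144) = 173 - sqrt(1440) = 173 - 12*sqrt(10)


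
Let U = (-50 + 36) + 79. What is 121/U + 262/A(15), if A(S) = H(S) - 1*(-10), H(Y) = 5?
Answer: 3769/195 ≈ 19.328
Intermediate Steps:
U = 65 (U = -14 + 79 = 65)
A(S) = 15 (A(S) = 5 - 1*(-10) = 5 + 10 = 15)
121/U + 262/A(15) = 121/65 + 262/15 = 3769/195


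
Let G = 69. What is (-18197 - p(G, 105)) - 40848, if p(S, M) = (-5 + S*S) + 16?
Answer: -63817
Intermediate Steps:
p(S, M) = 11 + S**2 (p(S, M) = (-5 + S**2) + 16 = 11 + S**2)
(-18197 - p(G, 105)) - 40848 = (-18197 - (11 + 69**2)) - 40848 = (-18197 - (11 + 4761)) - 40848 = (-18197 - 1*4772) - 40848 = (-18197 - 4772) - 40848 = -22969 - 40848 = -63817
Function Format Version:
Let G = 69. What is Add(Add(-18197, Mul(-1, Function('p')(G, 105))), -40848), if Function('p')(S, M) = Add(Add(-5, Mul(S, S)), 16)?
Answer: -63817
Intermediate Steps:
Function('p')(S, M) = Add(11, Pow(S, 2)) (Function('p')(S, M) = Add(Add(-5, Pow(S, 2)), 16) = Add(11, Pow(S, 2)))
Add(Add(-18197, Mul(-1, Function('p')(G, 105))), -40848) = Add(Add(-18197, Mul(-1, Add(11, Pow(69, 2)))), -40848) = Add(Add(-18197, Mul(-1, Add(11, 4761))), -40848) = Add(Add(-18197, Mul(-1, 4772)), -40848) = Add(Add(-18197, -4772), -40848) = Add(-22969, -40848) = -63817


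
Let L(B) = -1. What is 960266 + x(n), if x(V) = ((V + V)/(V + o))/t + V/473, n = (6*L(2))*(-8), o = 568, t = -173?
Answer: 550043303210/572803 ≈ 9.6027e+5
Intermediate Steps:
n = 48 (n = (6*(-1))*(-8) = -6*(-8) = 48)
x(V) = V/473 - 2*V/(173*(568 + V)) (x(V) = ((V + V)/(V + 568))/(-173) + V/473 = ((2*V)/(568 + V))*(-1/173) + V*(1/473) = (2*V/(568 + V))*(-1/173) + V/473 = -2*V/(173*(568 + V)) + V/473 = V/473 - 2*V/(173*(568 + V)))
960266 + x(n) = 960266 + (1/81829)*48*(97318 + 173*48)/(568 + 48) = 960266 + (1/81829)*48*(97318 + 8304)/616 = 960266 + (1/81829)*48*(1/616)*105622 = 960266 + 57612/572803 = 550043303210/572803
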